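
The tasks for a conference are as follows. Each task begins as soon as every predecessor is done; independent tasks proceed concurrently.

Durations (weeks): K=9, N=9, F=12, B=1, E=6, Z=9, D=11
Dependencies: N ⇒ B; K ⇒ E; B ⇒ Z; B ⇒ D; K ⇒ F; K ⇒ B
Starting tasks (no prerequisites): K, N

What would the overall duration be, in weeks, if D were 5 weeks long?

As given, the longest chain is N→B→D = 9+1+11 = 21, so the finish is 21 weeks.
D is on the critical path; changing it to 5 makes that path 15 weeks.
Now K→F = 9+12 = 21 is longest, so the finish becomes 21 weeks.

21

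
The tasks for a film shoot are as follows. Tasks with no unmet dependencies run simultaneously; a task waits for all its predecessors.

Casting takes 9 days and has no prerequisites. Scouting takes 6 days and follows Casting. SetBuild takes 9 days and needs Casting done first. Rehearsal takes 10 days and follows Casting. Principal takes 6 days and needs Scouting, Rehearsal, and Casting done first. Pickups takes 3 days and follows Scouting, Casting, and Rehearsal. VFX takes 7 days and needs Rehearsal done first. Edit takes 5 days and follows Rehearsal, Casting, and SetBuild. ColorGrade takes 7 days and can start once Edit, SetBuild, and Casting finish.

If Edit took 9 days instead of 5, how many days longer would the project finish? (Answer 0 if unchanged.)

4

Critical path before the change: Casting→Rehearsal→Edit→ColorGrade = 9+10+5+7 = 31 giving 31 days.
Edit is on the critical path; changing it to 9 makes that path 35 days.
No other chain overtakes it, so the finish is 35 days.
Change in finish: 35 − 31 = +4 days.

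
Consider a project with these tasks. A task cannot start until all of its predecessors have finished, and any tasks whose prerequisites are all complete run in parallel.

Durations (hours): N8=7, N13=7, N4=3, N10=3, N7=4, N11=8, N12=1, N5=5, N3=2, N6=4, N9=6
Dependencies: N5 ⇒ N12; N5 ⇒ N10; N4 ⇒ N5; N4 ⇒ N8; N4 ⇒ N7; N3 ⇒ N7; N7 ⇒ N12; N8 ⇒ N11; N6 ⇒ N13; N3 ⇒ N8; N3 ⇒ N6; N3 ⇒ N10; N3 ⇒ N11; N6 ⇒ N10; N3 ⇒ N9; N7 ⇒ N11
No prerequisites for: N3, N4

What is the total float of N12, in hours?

9

Critical path: N4→N8→N11 = 3+7+8 = 18, so the finish is 18 hours.
The longest chain containing N12 totals 9 hours.
So N12 can slip 18 − 9 = 9 hours.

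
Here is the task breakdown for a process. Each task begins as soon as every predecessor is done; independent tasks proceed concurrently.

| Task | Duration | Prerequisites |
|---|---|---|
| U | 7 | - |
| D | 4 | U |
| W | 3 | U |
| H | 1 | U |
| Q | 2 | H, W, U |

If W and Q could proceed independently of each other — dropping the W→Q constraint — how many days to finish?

11

Before: longest chain U→W→Q = 7+3+2 = 12, finish 12.
Without W→Q, Q's earliest start moves from 10 to 8.
New critical path: U→D = 7+4 = 11 ⇒ 11 days.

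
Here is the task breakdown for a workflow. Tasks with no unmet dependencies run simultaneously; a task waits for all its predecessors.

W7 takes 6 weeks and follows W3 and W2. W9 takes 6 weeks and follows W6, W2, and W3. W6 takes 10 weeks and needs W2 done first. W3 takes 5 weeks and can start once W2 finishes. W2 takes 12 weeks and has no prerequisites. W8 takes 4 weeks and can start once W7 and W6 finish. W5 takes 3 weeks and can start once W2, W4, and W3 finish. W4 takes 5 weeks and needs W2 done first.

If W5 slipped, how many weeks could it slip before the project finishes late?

8

Critical path: W2→W6→W9 = 12+10+6 = 28, so the finish is 28 weeks.
The longest chain containing W5 totals 20 weeks.
Slack of W5 = 25 − 17 = 8 weeks.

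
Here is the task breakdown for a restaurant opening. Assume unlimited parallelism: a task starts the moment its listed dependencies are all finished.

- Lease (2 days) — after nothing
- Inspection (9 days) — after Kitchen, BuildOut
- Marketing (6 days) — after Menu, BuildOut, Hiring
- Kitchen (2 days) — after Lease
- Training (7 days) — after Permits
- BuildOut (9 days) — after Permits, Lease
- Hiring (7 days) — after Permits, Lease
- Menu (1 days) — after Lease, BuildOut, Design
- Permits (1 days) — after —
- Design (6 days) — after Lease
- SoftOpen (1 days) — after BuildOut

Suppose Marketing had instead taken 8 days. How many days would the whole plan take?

Actual critical path: Lease→BuildOut→Inspection = 2+9+9 = 20 ⇒ 20 days.
Marketing has 2 days of float (longest path through it is 18).
The binding chain switches to Lease→BuildOut→Menu→Marketing = 2+9+1+8 = 20; finish 20 days.

20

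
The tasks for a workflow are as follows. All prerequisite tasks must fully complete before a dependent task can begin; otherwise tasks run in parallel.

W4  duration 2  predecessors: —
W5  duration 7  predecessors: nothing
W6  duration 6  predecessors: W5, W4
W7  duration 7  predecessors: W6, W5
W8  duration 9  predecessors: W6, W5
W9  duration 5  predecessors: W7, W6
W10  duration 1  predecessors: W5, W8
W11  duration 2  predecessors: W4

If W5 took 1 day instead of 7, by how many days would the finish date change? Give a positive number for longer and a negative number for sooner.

-5

As given, the longest chain is W5→W6→W7→W9 = 7+6+7+5 = 25, so the finish is 25 days.
Since W5 is critical, the -6 change carries straight to that chain (now 19 days).
New critical path: W4→W6→W7→W9 = 2+6+7+5 = 20 ⇒ 20 days.
Change in finish: 20 − 25 = -5 days.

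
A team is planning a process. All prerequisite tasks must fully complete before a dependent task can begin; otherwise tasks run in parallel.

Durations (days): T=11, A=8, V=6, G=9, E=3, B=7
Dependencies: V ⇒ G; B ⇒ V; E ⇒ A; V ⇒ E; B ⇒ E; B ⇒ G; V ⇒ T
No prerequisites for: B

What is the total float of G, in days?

2

B→V→E→A = 7+6+3+8 = 24 sets the makespan at 24 days.
Longest path through G: 22 days (earliest finish 22, latest finish 24).
Slack of G = 15 − 13 = 2 days.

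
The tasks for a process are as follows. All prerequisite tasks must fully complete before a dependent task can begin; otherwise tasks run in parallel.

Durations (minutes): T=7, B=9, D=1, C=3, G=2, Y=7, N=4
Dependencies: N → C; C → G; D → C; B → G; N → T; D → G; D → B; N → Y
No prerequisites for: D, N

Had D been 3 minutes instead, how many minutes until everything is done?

As given, the longest chain is D→B→G = 1+9+2 = 12, so the finish is 12 minutes.
D lies on that path, so at 3 minutes the path becomes 14 minutes.
That remains the longest chain; total 14 minutes.

14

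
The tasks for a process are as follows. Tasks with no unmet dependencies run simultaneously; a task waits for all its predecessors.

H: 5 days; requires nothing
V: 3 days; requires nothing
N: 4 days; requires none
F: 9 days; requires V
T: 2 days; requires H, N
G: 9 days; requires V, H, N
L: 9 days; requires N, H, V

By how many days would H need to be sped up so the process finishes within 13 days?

Current finish: 14 days; target: 13.
H is on every critical path, so each day cut from H cuts the finish by one (this holds down to a finish of 13).
Need 14 − 13 = 1 day off H → H becomes 4 days, finish becomes 13.

1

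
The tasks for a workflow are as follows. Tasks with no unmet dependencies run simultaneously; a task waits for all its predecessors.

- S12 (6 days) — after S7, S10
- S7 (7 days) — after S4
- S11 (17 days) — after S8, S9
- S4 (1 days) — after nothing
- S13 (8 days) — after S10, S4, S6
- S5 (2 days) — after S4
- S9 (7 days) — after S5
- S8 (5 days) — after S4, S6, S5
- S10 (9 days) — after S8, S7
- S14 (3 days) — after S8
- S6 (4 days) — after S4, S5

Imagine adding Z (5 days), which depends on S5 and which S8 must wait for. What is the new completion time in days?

30

Originally the job takes 29 days.
With Z inserted, S8 now waits for max(S4, S6, S5, Z).
New critical path: S4→S5→Z→S8→S10→S13 = 1+2+5+5+9+8 = 30 ⇒ 30 days.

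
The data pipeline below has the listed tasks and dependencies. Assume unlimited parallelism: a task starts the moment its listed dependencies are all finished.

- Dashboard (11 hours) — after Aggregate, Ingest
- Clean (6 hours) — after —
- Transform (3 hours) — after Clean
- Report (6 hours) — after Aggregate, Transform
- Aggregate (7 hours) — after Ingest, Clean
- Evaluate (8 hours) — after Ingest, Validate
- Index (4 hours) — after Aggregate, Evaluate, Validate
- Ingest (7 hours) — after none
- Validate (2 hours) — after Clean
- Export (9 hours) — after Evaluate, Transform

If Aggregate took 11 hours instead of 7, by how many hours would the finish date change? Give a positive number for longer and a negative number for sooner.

As given, the longest chain is Ingest→Aggregate→Dashboard = 7+7+11 = 25, so the finish is 25 hours.
Aggregate is on the critical path; changing it to 11 makes that path 29 hours.
The critical path is still Ingest→Aggregate→Dashboard; finish is now 29 hours.
Change in finish: 29 − 25 = +4 hours.

4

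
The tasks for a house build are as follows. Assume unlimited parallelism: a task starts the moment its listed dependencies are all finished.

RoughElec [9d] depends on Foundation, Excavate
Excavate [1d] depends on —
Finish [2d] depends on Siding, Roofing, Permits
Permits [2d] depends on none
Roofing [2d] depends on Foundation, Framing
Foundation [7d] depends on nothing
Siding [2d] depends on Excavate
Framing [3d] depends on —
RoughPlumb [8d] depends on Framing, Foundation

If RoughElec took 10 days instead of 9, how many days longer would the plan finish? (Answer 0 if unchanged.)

Actual critical path: Foundation→RoughElec = 7+9 = 16 ⇒ 16 days.
RoughElec is on the critical path; changing it to 10 makes that path 17 days.
No other chain overtakes it, so the finish is 17 days.
Change in finish: 17 − 16 = +1 days.

1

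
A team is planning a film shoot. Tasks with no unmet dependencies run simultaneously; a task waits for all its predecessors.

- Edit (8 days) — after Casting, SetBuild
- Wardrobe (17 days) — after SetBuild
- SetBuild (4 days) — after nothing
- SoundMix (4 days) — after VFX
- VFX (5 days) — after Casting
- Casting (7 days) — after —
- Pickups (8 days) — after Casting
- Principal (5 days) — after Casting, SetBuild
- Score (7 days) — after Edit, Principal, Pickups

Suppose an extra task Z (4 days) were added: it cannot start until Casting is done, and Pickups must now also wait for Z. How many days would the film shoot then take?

Originally the film shoot takes 22 days.
With Z inserted, Pickups now waits for max(Casting, Z).
New critical path: Casting→Z→Pickups→Score = 7+4+8+7 = 26 ⇒ 26 days.

26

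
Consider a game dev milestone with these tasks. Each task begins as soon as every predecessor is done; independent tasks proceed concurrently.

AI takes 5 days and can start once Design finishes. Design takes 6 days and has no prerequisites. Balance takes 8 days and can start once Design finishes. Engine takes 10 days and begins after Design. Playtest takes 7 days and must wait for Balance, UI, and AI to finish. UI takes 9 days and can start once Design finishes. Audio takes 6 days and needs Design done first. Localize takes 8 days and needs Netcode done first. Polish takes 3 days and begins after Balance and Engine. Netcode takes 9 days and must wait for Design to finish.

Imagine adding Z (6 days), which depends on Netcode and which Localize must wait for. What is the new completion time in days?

Originally the schedule takes 23 days.
With Z inserted, Localize now waits for max(Netcode, Z).
New critical path: Design→Netcode→Z→Localize = 6+9+6+8 = 29 ⇒ 29 days.

29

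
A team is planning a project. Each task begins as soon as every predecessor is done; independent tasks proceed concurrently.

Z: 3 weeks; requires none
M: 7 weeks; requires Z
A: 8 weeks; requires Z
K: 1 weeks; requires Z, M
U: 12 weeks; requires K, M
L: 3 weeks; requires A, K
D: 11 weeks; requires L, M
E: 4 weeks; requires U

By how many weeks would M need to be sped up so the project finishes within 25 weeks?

2

Current finish: 27 weeks; target: 25.
M is on every critical path, so each week cut from M cuts the finish by one (this holds down to a finish of 25).
Need 27 − 25 = 2 weeks off M → M becomes 5 weeks, finish becomes 25.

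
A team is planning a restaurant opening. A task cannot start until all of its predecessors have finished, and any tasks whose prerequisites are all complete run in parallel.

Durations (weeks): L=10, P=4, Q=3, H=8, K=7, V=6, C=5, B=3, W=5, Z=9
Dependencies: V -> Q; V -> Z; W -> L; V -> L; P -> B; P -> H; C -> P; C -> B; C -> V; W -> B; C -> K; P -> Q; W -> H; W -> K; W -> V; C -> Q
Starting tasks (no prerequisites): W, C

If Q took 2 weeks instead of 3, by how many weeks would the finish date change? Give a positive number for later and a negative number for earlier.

Baseline: W→V→L = 5+6+10 = 21 → 21 weeks.
Q has 7 weeks of float (longest path through it is 14).
No other chain overtakes it, so the finish is 21 weeks.
Change in finish: 21 − 21 = +0 weeks.

0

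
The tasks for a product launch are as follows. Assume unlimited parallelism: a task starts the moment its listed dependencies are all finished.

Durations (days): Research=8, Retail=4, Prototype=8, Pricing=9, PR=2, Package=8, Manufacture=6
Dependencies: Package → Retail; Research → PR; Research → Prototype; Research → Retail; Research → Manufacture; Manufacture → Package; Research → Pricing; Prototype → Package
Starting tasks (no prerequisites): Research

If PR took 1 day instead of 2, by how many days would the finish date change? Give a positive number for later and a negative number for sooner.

0

As given, the longest chain is Research→Prototype→Package→Retail = 8+8+8+4 = 28, so the finish is 28 days.
The longest path through PR is only 10 days, so PR has float 18.
That remains the longest chain; total 28 days.
Change in finish: 28 − 28 = +0 days.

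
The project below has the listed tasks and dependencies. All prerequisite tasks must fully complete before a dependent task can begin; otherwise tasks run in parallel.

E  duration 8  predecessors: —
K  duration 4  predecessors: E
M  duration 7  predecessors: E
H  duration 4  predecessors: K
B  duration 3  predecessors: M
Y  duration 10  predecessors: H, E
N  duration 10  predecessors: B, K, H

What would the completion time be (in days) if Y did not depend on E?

Original critical path: E→M→B→N = 8+7+3+10 = 28 ⇒ 28 days.
Dropping E→Y doesn't change Y's earliest start (16); another predecessor still binds.
New critical path: E→M→B→N = 8+7+3+10 = 28 ⇒ 28 days.

28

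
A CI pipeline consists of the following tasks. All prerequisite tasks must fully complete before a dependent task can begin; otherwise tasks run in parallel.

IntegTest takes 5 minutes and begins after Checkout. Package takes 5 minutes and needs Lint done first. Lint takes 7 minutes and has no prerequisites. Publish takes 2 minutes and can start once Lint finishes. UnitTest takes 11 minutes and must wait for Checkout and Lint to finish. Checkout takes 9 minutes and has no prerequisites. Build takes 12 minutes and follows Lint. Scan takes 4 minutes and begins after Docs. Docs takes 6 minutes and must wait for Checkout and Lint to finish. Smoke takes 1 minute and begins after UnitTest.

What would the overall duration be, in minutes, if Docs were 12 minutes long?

25

The binding path is Checkout→UnitTest→Smoke = 9+11+1 = 21; finish at 21 minutes.
The longest path through Docs is only 19 minutes, so Docs has float 2.
Now Checkout→Docs→Scan = 9+12+4 = 25 is longest, so the finish becomes 25 minutes.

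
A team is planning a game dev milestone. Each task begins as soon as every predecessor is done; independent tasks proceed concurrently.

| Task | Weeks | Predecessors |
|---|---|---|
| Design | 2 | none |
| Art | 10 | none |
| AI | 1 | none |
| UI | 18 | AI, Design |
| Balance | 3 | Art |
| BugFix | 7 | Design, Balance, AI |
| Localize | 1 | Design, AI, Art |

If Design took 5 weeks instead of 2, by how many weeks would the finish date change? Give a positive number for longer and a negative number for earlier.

3

Actual critical path: Design→UI = 2+18 = 20 ⇒ 20 weeks.
Design is on the critical path; changing it to 5 makes that path 23 weeks.
The critical path is still Design→UI; finish is now 23 weeks.
Change in finish: 23 − 20 = +3 weeks.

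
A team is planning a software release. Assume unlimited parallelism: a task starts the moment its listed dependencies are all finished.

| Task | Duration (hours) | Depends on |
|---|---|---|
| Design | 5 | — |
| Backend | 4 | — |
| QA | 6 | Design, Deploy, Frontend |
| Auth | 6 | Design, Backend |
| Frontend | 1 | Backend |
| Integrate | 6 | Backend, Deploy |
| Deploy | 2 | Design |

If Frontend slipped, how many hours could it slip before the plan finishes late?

2

Design→Deploy→QA = 5+2+6 = 13 sets the makespan at 13 hours.
Longest path through Frontend: 11 hours (earliest finish 5, latest finish 7).
Slack of Frontend = 6 − 4 = 2 hours.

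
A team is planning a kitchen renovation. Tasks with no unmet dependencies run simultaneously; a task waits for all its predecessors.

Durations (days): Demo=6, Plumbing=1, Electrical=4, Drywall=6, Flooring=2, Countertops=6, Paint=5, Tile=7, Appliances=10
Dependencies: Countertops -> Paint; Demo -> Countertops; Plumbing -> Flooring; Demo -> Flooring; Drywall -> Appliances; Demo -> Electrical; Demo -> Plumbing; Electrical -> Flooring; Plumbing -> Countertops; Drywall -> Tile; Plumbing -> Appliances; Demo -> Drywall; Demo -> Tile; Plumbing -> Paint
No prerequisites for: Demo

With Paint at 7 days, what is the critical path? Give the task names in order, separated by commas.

Critical path before the change: Demo→Drywall→Appliances = 6+6+10 = 22 giving 22 days.
Paint has 4 days of float (longest path through it is 18).
The critical path is still Demo→Drywall→Appliances; finish is now 22 days.

Demo, Drywall, Appliances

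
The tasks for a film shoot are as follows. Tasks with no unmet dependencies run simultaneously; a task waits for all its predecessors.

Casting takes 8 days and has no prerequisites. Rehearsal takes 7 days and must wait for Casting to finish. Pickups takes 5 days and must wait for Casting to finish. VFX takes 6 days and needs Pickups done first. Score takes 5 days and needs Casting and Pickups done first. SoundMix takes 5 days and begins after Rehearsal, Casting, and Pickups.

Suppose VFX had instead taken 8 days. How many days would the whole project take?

21

The binding path is Casting→Rehearsal→SoundMix = 8+7+5 = 20; finish at 20 days.
VFX has 1 day of float (longest path through it is 19).
Now Casting→Pickups→VFX = 8+5+8 = 21 is longest, so the finish becomes 21 days.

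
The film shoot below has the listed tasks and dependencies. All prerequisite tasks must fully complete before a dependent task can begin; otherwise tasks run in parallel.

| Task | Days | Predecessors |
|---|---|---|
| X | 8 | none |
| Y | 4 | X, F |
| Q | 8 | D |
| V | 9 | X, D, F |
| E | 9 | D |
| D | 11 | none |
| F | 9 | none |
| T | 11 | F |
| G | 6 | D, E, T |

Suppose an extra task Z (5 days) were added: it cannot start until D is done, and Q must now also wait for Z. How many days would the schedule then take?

Originally the schedule takes 26 days.
With Z inserted, Q now waits for max(D, Z).
New critical path: F→T→G = 9+11+6 = 26 ⇒ 26 days.

26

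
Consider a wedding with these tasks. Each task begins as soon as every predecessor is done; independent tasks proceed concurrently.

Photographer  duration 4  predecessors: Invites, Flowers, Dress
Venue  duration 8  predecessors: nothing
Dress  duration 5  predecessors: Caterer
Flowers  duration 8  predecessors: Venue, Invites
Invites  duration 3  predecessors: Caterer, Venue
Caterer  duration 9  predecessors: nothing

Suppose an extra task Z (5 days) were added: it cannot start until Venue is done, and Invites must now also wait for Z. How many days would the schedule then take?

28

Originally the schedule takes 24 days.
With Z inserted, Invites now waits for max(Caterer, Venue, Z).
New critical path: Venue→Z→Invites→Flowers→Photographer = 8+5+3+8+4 = 28 ⇒ 28 days.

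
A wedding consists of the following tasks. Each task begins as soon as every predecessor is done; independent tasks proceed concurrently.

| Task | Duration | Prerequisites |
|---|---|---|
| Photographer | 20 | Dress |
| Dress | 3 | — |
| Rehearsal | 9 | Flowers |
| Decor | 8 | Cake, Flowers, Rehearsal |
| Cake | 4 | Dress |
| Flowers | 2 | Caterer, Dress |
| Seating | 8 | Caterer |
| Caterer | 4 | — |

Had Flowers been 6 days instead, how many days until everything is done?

The binding path is Caterer→Flowers→Rehearsal→Decor = 4+2+9+8 = 23; finish at 23 days.
Flowers lies on that path, so at 6 days the path becomes 27 days.
No other chain overtakes it, so the finish is 27 days.

27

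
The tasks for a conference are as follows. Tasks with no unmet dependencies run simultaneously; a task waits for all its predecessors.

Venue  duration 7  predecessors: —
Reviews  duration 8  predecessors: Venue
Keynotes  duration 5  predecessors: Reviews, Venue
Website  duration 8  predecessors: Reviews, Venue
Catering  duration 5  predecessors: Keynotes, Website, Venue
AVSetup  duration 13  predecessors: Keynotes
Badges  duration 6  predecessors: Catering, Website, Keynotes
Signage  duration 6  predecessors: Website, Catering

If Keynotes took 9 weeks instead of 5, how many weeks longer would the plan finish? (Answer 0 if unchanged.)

3

Baseline: Venue→Reviews→Website→Catering→Badges = 7+8+8+5+6 = 34 → 34 weeks.
The longest path through Keynotes is only 33 weeks, so Keynotes has float 1.
The binding chain switches to Venue→Reviews→Keynotes→AVSetup = 7+8+9+13 = 37; finish 37 weeks.
Change in finish: 37 − 34 = +3 weeks.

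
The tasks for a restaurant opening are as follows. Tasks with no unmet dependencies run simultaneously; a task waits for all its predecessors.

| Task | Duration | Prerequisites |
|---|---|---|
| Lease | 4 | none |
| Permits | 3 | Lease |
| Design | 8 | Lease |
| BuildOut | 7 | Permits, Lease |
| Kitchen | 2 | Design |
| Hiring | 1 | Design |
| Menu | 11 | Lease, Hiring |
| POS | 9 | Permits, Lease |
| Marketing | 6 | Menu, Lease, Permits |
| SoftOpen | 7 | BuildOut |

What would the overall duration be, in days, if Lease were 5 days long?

Critical path before the change: Lease→Design→Hiring→Menu→Marketing = 4+8+1+11+6 = 30 giving 30 days.
Since Lease is critical, the +1 change carries straight to that chain (now 31 days).
That remains the longest chain; total 31 days.

31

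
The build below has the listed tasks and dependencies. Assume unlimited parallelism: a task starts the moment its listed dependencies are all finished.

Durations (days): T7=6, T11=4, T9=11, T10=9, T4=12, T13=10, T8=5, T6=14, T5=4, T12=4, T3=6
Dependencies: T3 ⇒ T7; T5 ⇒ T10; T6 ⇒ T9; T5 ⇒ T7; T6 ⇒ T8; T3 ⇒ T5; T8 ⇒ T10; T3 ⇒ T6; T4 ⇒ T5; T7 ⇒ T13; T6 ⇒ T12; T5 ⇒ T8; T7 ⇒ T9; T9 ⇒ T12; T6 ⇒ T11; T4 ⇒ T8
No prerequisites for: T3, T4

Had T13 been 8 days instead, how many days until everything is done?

37

The binding path is T4→T5→T7→T9→T12 = 12+4+6+11+4 = 37; finish at 37 days.
T13 has 5 days of float (longest path through it is 32).
That remains the longest chain; total 37 days.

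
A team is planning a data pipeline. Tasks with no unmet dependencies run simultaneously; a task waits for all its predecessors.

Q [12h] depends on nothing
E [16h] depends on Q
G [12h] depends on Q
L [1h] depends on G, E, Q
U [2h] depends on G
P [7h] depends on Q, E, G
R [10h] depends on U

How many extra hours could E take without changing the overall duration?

1

Q→G→U→R = 12+12+2+10 = 36 sets the makespan at 36 hours.
Longest path through E: 35 hours (earliest finish 28, latest finish 29).
Float = 36 − 35 = 1.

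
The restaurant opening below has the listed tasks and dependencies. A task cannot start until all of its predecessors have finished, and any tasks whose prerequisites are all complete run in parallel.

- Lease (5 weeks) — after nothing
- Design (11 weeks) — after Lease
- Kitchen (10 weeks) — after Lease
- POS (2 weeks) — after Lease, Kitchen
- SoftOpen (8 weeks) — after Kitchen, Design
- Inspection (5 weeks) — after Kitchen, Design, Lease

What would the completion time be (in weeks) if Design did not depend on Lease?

With the dependency in place, Lease→Design→SoftOpen = 5+11+8 = 24 sets the finish at 24 weeks.
Without Lease→Design, Design's earliest start moves from 5 to 0.
After: Lease→Kitchen→SoftOpen = 5+10+8 = 23 → 23 weeks.

23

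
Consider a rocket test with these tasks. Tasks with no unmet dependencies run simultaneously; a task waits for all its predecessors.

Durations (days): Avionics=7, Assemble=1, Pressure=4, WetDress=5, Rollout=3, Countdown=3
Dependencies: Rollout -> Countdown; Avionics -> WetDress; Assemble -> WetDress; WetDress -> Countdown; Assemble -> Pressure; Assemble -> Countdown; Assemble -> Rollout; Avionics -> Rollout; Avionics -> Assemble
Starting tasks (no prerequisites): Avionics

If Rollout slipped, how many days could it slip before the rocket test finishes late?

Avionics→Assemble→WetDress→Countdown = 7+1+5+3 = 16 sets the makespan at 16 days.
Rollout finishes as early as 11 and must finish by 13.
So Rollout can slip 13 − 11 = 2 days.

2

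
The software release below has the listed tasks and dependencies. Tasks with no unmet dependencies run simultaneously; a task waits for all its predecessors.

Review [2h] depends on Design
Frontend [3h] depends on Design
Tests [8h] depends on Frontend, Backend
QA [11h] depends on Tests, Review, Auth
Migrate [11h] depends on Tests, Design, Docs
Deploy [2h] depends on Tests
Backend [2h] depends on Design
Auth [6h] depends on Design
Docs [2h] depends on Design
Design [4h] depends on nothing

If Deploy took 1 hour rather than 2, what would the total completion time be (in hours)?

26

The binding path is Design→Frontend→Tests→Migrate = 4+3+8+11 = 26; finish at 26 hours.
Deploy has 9 hours of float (longest path through it is 17).
No other chain overtakes it, so the finish is 26 hours.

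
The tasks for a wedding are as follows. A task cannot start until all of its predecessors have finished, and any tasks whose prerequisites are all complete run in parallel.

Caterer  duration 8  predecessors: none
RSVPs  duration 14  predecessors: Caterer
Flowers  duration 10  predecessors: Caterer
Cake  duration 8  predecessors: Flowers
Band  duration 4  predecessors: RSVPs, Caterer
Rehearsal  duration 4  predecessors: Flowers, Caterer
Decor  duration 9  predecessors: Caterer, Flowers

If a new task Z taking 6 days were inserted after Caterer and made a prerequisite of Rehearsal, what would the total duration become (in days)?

27

Originally the job takes 27 days.
With Z inserted, Rehearsal now waits for max(Flowers, Caterer, Z).
New critical path: Caterer→Flowers→Decor = 8+10+9 = 27 ⇒ 27 days.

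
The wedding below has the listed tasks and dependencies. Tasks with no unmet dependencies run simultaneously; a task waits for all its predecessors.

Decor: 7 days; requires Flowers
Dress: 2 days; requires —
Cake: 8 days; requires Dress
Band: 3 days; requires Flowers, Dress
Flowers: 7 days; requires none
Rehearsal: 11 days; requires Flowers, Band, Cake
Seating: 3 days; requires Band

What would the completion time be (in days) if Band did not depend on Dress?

Original critical path: Dress→Cake→Rehearsal = 2+8+11 = 21 ⇒ 21 days.
Dropping Dress→Band doesn't change Band's earliest start (7); another predecessor still binds.
The longest chain is now Dress→Cake→Rehearsal = 2+8+11 = 21, so the wedding takes 21 days.

21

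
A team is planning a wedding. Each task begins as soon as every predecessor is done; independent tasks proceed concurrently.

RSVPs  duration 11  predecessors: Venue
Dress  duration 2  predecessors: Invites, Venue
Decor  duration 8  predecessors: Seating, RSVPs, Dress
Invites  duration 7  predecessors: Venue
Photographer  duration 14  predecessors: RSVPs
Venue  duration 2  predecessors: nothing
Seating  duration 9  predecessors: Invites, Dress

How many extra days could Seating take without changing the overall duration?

0

Venue→Invites→Dress→Seating→Decor = 2+7+2+9+8 = 28 sets the makespan at 28 days.
The longest chain containing Seating totals 28 days.
Slack of Seating = 11 − 11 = 0 days.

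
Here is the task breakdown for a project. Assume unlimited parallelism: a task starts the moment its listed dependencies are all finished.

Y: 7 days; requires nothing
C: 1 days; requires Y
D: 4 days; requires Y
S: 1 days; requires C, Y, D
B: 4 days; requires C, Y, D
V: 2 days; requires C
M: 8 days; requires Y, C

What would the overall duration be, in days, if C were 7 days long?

22

The binding path is Y→C→M = 7+1+8 = 16; finish at 16 days.
C lies on that path, so at 7 days the path becomes 22 days.
That remains the longest chain; total 22 days.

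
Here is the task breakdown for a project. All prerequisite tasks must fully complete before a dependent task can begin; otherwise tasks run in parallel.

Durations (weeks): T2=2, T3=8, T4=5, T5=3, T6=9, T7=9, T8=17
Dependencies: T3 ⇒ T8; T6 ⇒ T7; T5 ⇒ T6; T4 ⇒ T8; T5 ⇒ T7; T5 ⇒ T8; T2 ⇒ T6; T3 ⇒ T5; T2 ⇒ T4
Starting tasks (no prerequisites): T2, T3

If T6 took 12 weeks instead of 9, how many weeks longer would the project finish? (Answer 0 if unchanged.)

As given, the longest chain is T3→T5→T6→T7 = 8+3+9+9 = 29, so the finish is 29 weeks.
T6 is on the critical path; changing it to 12 makes that path 32 weeks.
That remains the longest chain; total 32 weeks.
Change in finish: 32 − 29 = +3 weeks.

3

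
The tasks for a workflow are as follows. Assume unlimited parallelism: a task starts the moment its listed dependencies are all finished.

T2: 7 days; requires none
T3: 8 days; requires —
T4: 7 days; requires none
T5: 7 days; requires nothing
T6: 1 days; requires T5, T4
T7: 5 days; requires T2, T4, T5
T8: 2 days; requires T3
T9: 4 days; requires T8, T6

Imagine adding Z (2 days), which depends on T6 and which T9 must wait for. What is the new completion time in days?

Originally the job takes 14 days.
With Z inserted, T9 now waits for max(T8, T6, Z).
New critical path: T3→T8→T9 = 8+2+4 = 14 ⇒ 14 days.

14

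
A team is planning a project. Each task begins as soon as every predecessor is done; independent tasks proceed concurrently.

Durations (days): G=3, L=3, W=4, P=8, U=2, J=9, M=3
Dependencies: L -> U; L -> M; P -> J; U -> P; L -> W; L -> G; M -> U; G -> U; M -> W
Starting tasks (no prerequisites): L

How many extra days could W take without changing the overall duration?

Critical path: L→M→U→P→J = 3+3+2+8+9 = 25, so the finish is 25 days.
The longest chain containing W totals 10 days.
Slack of W = 21 − 6 = 15 days.

15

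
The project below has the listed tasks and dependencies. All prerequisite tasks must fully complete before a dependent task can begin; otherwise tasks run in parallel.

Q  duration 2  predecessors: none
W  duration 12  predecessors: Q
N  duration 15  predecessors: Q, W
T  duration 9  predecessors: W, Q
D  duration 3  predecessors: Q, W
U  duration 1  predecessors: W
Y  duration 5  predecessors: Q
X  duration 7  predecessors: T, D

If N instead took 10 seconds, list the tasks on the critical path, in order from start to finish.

Q, W, T, X

Actual critical path: Q→W→T→X = 2+12+9+7 = 30 ⇒ 30 seconds.
N has 1 second of float (longest path through it is 29).
That remains the longest chain; total 30 seconds.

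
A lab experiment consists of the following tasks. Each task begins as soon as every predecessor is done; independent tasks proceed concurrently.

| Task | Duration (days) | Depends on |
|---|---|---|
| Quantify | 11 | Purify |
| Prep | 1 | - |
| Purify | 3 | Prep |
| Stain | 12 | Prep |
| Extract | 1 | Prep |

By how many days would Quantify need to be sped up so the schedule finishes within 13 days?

Current finish: 15 days; target: 13.
Quantify is on every critical path, so each day cut from Quantify cuts the finish by one (this holds down to a finish of 13).
Need 15 − 13 = 2 days off Quantify → Quantify becomes 9 days, finish becomes 13.

2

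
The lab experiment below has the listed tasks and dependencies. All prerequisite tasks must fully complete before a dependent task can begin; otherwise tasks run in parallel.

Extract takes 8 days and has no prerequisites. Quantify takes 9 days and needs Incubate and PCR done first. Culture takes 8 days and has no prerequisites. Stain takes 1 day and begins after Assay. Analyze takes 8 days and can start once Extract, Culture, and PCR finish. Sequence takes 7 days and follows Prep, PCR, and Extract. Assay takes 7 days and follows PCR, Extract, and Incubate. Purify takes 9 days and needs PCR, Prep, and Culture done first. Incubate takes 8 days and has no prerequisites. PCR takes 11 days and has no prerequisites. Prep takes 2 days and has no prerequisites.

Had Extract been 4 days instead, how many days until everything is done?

20

Actual critical path: PCR→Purify = 11+9 = 20 ⇒ 20 days.
The longest path through Extract is only 16 days, so Extract has float 4.
The critical path is still PCR→Purify; finish is now 20 days.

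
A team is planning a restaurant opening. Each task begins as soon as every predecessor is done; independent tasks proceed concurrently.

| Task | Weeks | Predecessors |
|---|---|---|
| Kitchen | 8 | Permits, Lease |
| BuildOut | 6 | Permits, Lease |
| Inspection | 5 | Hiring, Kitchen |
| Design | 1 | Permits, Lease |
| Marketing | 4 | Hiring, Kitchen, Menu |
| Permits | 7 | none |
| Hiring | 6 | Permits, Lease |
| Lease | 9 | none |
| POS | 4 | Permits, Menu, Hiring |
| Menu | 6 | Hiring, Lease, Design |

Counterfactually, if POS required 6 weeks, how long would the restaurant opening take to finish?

The binding path is Lease→Hiring→Menu→POS = 9+6+6+4 = 25; finish at 25 weeks.
POS is on the critical path; changing it to 6 makes that path 27 weeks.
The critical path is still Lease→Hiring→Menu→POS; finish is now 27 weeks.

27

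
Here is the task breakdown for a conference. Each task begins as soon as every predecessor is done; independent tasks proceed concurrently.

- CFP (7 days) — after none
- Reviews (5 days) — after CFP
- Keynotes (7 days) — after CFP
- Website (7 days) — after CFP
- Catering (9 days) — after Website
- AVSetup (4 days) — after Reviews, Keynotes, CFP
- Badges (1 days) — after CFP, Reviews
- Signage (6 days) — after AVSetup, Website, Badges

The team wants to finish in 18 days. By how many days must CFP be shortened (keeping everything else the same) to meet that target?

Current finish: 24 days; target: 18.
CFP is on every critical path, so each day cut from CFP cuts the finish by one (this holds down to a finish of 18).
Need 24 − 18 = 6 days off CFP → CFP becomes 1 day, finish becomes 18.

6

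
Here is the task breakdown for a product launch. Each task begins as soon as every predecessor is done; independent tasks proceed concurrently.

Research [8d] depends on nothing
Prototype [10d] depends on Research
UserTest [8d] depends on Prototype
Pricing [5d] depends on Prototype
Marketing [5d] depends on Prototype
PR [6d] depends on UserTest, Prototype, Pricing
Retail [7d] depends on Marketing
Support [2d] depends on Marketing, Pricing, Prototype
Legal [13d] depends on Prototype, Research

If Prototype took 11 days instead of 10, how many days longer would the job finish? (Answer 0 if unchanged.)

As given, the longest chain is Research→Prototype→UserTest→PR = 8+10+8+6 = 32, so the finish is 32 days.
Prototype lies on that path, so at 11 days the path becomes 33 days.
No other chain overtakes it, so the finish is 33 days.
Change in finish: 33 − 32 = +1 days.

1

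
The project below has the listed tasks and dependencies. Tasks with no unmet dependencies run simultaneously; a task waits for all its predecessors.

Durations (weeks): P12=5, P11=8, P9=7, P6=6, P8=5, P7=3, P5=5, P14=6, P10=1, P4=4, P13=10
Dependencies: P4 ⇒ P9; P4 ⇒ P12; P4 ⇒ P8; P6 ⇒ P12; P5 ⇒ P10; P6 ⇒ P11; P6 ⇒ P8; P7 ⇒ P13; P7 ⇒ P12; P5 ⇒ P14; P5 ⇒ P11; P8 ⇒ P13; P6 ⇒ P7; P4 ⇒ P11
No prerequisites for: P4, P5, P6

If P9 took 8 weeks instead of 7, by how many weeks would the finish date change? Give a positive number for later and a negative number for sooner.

0

Critical path before the change: P6→P8→P13 = 6+5+10 = 21 giving 21 weeks.
P9 has 10 weeks of float (longest path through it is 11).
That remains the longest chain; total 21 weeks.
Change in finish: 21 − 21 = +0 weeks.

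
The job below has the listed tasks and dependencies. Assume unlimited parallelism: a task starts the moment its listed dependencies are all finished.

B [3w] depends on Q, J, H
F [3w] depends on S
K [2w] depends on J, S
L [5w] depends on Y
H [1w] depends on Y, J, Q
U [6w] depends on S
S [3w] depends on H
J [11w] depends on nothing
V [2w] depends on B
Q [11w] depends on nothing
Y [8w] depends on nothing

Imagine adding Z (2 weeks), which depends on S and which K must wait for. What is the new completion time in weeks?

21

Originally the job takes 21 weeks.
With Z inserted, K now waits for max(J, S, Z).
New critical path: Q→H→S→U = 11+1+3+6 = 21 ⇒ 21 weeks.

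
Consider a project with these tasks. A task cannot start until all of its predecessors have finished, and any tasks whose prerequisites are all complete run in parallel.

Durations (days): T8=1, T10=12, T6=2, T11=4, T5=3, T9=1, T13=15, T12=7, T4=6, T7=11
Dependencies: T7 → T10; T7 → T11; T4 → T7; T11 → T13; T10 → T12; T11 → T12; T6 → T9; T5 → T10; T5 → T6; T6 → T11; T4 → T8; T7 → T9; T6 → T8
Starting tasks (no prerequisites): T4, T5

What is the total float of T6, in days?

The longest chain is T4→T7→T10→T12 = 6+11+12+7 = 36; overall finish 36 days.
T6 finishes as early as 5 and must finish by 17.
Float = 36 − 24 = 12.

12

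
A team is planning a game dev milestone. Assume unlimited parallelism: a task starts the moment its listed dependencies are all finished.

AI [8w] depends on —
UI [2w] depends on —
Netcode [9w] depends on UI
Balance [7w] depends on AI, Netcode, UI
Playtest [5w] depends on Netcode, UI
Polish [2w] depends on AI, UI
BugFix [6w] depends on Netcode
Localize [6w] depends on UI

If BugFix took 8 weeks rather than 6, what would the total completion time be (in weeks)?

The binding path is UI→Netcode→Balance = 2+9+7 = 18; finish at 18 weeks.
BugFix is off the critical path — its longest chain is 17 weeks, giving 1 of slack.
The binding chain switches to UI→Netcode→BugFix = 2+9+8 = 19; finish 19 weeks.

19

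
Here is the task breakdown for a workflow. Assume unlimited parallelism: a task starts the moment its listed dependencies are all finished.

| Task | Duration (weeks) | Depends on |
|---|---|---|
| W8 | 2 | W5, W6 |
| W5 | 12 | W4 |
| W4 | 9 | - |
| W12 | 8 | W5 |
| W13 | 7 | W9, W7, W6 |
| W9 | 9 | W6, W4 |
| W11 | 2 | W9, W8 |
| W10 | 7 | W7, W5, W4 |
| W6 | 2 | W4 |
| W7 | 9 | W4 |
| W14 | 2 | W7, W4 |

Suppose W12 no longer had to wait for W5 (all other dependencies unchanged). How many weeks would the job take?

Original critical path: W4→W5→W12 = 9+12+8 = 29 ⇒ 29 weeks.
Without W5→W12, W12's earliest start moves from 21 to 0.
After: W4→W5→W10 = 9+12+7 = 28 → 28 weeks.

28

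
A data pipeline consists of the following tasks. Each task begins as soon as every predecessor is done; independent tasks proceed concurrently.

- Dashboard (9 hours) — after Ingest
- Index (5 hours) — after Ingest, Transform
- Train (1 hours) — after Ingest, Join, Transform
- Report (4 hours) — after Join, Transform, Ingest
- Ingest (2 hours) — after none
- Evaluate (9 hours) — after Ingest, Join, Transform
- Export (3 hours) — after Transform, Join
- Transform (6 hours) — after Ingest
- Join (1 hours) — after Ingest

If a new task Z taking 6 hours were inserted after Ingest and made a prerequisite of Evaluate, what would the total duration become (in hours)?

Originally the project takes 17 hours.
With Z inserted, Evaluate now waits for max(Ingest, Join, Transform, Z).
New critical path: Ingest→Z→Evaluate = 2+6+9 = 17 ⇒ 17 hours.

17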